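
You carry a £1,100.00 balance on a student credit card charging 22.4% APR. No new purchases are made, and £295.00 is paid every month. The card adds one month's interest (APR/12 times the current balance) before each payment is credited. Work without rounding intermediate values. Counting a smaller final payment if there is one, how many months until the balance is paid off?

Monthly rate r = 22.4%/12 = 1.86667% = 0.0186667.
Recurrence: B ← B·(1+r) − £295.00.
Month 1: interest £20.53; balance after payment £825.53.
Month 2: interest £15.41; balance after payment £545.94.
Month 3: interest £10.19; balance after payment £261.13.
Month 4: interest £4.87; balance after payment £0.00.

4 payments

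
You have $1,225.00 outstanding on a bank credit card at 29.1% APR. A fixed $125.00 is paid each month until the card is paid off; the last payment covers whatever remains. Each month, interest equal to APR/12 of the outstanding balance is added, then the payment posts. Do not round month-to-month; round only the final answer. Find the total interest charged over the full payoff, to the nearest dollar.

$191

Monthly rate r = 29.1%/12 = 2.425% = 0.02425.
Payoff takes n = ⌈−ln(1 − rB₀/P)/ln(1+r)⌉ = ⌈11.325⌉ = 12 payments; the last is $40.93.
Total paid = 11·$125.00 + $40.93 = $1,415.93.
Total interest = total paid − principal = $1,415.93 − $1,225.00 = $190.93.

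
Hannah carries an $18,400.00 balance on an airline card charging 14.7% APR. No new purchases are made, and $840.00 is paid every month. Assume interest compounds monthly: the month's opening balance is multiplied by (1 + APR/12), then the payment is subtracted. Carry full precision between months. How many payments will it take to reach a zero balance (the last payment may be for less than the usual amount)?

26 payments

Monthly rate r = 14.7%/12 = 1.225% = 0.01225.
Recurrence: B ← B·(1+r) − $840.00.
Month 1: interest $225.40; balance after payment $17,785.40.
Month 2: interest $217.87; balance after payment $17,163.27.
Closed form: n = −ln(1 − rB₀/P)/ln(1+r) = −ln(0.73167)/ln(1.01225) ≈ 25.660, so the balance reaches zero during payment 26.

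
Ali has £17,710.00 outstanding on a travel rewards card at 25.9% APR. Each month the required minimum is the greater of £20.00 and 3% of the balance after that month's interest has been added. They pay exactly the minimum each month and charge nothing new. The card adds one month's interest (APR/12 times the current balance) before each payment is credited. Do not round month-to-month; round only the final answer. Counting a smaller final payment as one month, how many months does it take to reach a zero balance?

Monthly rate r = 25.9%/12 = 2.15833% = 0.0215833.
While 3% of the post-interest balance exceeds £20.00, each month B ← (B·(1+r))·(1 − 0.03), i.e. B shrinks by the factor (1+r)·0.97 = 0.99094.
This holds for months 1–363. Entering month 364 the balance is £649.75; 3% of the post-interest balance is now below £20.00, so the flat £20.00 minimum applies from here.
From month 364 a fixed £20.00 at rate r clears £649.75 in 57 more payments. Total: 363 + 57 = 420 months.

420 months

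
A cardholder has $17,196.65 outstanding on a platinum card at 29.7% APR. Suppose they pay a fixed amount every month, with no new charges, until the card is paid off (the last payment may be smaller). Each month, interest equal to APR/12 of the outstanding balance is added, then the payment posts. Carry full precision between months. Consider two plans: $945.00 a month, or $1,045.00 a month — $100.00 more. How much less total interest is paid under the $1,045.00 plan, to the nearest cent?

Monthly rate r = 29.7%/12 = 2.475% = 0.02475.
At $945.00/mo: n = ⌈−ln(1 − rB₀/P)/ln(1+r)⌉ = 25 payments (last $458.02); total interest = total paid − $17,196.65 = $5,941.37.
At $1,045.00/mo: 22 payments (last $414.50); total interest $5,162.85.
Interest saved = $5,941.37 − $5,162.85 = $778.52.

$778.52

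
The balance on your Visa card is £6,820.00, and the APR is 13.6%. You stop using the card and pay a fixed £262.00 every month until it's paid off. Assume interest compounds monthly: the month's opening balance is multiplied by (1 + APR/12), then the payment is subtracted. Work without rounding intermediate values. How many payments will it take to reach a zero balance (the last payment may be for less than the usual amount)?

Monthly rate r = 13.6%/12 = 1.13333% = 0.0113333.
Recurrence: B ← B·(1+r) − £262.00.
Month 1: interest £77.29; balance after payment £6,635.29.
Month 2: interest £75.20; balance after payment £6,448.49.
Closed form: n = −ln(1 − rB₀/P)/ln(1+r) = −ln(0.70499)/ln(1.01133) ≈ 31.019, so the balance reaches zero during payment 32.

32 months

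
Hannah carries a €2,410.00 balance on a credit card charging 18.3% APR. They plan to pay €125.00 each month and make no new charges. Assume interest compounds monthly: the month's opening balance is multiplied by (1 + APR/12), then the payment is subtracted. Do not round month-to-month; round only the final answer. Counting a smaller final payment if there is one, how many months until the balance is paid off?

24 payments

Monthly rate r = 18.3%/12 = 1.525% = 0.01525.
Recurrence: B ← B·(1+r) − €125.00.
Month 1: interest €36.75; balance after payment €2,321.75.
Month 2: interest €35.41; balance after payment €2,232.16.
Closed form: n = −ln(1 − rB₀/P)/ln(1+r) = −ln(0.70598)/ln(1.01525) ≈ 23.004, so the balance reaches zero during payment 24.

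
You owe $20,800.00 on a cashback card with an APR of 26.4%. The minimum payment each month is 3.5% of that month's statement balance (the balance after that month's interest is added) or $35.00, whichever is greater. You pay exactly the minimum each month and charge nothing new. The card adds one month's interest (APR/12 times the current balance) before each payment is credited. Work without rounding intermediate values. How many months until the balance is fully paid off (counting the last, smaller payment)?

Monthly rate r = 26.4%/12 = 2.2% = 0.022.
While 3.5% of the post-interest balance exceeds $35.00, each month B ← (B·(1+r))·(1 − 0.035), i.e. B shrinks by the factor (1+r)·0.965 = 0.98623.
This holds for months 1–221. Entering month 222 the balance is $971.06; 3.5% of the post-interest balance is now below $35.00, so the flat $35.00 minimum applies from here.
From month 222 a fixed $35.00 at rate r clears $971.06 in 44 more payments. Total: 221 + 44 = 265 months.

265 months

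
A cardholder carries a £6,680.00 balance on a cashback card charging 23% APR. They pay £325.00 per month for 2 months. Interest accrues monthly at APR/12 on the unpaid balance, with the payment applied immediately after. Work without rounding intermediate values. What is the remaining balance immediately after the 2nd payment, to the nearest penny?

Monthly rate r = 23%/12 = 1.91667% = 0.0191667.
Each month: B ← B·(1+r) − £325.00.
Month 1: interest £128.03; balance after payment £6,483.03.
Month 2: interest £124.26; balance after payment £6,282.29.

£6,282.29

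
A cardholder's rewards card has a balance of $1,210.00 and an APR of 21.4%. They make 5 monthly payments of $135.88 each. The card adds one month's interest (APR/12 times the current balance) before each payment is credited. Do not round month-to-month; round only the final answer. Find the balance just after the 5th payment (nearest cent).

$617.74

Monthly rate r = 21.4%/12 = 1.78333% = 0.0178333.
Each month: B ← B·(1+r) − $135.88.
Month 1: interest $21.58; balance after payment $1,095.70.
Month 2: interest $19.54; balance after payment $979.36.
Month 3: interest $17.47; balance after payment $860.94.
Month 4: interest $15.35; balance after payment $740.42.
Month 5: interest $13.20; balance after payment $617.74.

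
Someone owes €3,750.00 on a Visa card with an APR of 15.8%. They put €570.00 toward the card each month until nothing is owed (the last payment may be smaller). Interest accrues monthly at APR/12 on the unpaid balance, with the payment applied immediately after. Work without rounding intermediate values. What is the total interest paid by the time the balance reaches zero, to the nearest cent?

€198.47

Monthly rate r = 15.8%/12 = 1.31667% = 0.0131667.
Payoff takes n = ⌈−ln(1 − rB₀/P)/ln(1+r)⌉ = ⌈6.927⌉ = 7 payments; the last is €528.47.
Total paid = 6·€570.00 + €528.47 = €3,948.47.
Total interest = total paid − principal = €3,948.47 − €3,750.00 = €198.47.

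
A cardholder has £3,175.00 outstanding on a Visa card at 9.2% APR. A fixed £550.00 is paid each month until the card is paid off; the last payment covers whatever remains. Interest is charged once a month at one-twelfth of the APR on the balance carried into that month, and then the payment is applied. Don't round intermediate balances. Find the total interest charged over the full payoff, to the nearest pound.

Monthly rate r = 9.2%/12 = 0.766667% = 0.00766667.
Payoff takes n = ⌈−ln(1 − rB₀/P)/ln(1+r)⌉ = ⌈5.927⌉ = 6 payments; the last is £509.98.
Total paid = 5·£550.00 + £509.98 = £3,259.98.
Total interest = total paid − principal = £3,259.98 − £3,175.00 = £84.98.

£85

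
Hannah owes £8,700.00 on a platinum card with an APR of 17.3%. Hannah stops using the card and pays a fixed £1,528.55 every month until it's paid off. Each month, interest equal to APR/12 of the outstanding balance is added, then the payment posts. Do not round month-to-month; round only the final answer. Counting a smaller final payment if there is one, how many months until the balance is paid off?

6 payments

Monthly rate r = 17.3%/12 = 1.44167% = 0.0144167.
Recurrence: B ← B·(1+r) − £1,528.55.
Month 1: interest £125.43; balance after payment £7,296.87.
Month 2: interest £105.20; balance after payment £5,873.52.
Month 3: interest £84.68; balance after payment £4,429.65.
Month 4: interest £63.86; balance after payment £2,964.96.
Month 5: interest £42.74; balance after payment £1,479.15.
Month 6: interest £21.32; balance after payment £0.00.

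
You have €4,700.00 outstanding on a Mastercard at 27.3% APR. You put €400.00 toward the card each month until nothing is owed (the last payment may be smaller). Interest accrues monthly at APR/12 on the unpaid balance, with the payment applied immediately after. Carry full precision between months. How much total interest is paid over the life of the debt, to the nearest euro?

€831

Monthly rate r = 27.3%/12 = 2.275% = 0.02275.
Payoff takes n = ⌈−ln(1 − rB₀/P)/ln(1+r)⌉ = ⌈13.827⌉ = 14 payments; the last is €331.38.
Total paid = 13·€400.00 + €331.38 = €5,531.38.
Total interest = total paid − principal = €5,531.38 − €4,700.00 = €831.38.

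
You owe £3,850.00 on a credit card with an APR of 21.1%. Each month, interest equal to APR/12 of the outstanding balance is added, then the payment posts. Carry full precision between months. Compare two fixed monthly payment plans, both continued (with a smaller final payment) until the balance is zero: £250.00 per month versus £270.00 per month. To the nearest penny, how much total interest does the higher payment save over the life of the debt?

Monthly rate r = 21.1%/12 = 1.75833% = 0.0175833.
At £250.00/mo: n = ⌈−ln(1 − rB₀/P)/ln(1+r)⌉ = 19 payments (last £29.41); total interest = total paid − £3,850.00 = £679.41.
At £270.00/mo: 17 payments (last £151.78); total interest £621.78.
Interest saved = £679.41 − £621.78 = £57.63.

£57.63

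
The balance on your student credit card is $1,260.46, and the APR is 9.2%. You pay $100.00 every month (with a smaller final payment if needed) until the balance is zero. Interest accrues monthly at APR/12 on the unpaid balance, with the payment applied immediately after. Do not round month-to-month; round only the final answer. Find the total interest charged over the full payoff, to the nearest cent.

Monthly rate r = 9.2%/12 = 0.766667% = 0.00766667.
Payoff takes n = ⌈−ln(1 − rB₀/P)/ln(1+r)⌉ = ⌈13.307⌉ = 14 payments; the last is $30.75.
Total paid = 13·$100.00 + $30.75 = $1,330.75.
Total interest = total paid − principal = $1,330.75 − $1,260.46 = $70.29.

$70.29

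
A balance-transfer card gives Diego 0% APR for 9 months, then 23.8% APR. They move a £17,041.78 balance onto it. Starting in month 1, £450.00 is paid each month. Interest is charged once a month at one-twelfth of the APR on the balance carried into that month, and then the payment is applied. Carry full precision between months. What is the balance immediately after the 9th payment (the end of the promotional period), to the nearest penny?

£12,991.78

Promo months 1–9 at r₀ = 0%/12 = 0; months 10+ at r₁ = 23.8%/12 = 0.0198333.
After month 9 (no interest yet): B = £17,041.78 − 9·£450.00 = £12,991.78.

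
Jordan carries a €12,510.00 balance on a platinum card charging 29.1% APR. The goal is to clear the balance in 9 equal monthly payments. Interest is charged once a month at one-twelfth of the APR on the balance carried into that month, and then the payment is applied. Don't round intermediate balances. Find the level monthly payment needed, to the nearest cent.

€1,563.92

Monthly rate r = 29.1%/12 = 2.425% = 0.02425.
Level-payment amortization: P = B₀·r / (1 − (1+r)^(−n)) = 12510.00·0.02425 / (1 − 1.02425^(−9)).
Denominator 1 − (1+r)^(−9) = 0.193979205.
P = 303.368 / 0.193979205 ≈ 1563.92.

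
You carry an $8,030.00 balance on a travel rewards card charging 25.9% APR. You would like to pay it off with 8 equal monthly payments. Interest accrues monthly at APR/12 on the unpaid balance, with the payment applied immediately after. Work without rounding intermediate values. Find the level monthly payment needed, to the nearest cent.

Monthly rate r = 25.9%/12 = 2.15833% = 0.0215833.
Level-payment amortization: P = B₀·r / (1 − (1+r)^(−n)) = 8030.00·0.0215833 / (1 − 1.02158^(−8)).
Denominator 1 − (1+r)^(−8) = 0.157034874.
P = 173.314 / 0.157034874 ≈ 1103.67.

$1,103.67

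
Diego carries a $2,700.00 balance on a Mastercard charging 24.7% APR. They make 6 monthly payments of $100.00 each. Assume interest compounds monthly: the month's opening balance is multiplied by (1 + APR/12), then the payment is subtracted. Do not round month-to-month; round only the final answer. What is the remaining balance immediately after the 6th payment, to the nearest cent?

$2,419.35

Monthly rate r = 24.7%/12 = 2.05833% = 0.0205833.
Each month: B ← B·(1+r) − $100.00.
Month 1: interest $55.57; balance after payment $2,655.57.
Month 2: interest $54.66; balance after payment $2,610.24.
Month 3: interest $53.73; balance after payment $2,563.96.
Month 4: interest $52.77; balance after payment $2,516.74.
Month 5: interest $51.80; balance after payment $2,468.54.
Month 6: interest $50.81; balance after payment $2,419.35.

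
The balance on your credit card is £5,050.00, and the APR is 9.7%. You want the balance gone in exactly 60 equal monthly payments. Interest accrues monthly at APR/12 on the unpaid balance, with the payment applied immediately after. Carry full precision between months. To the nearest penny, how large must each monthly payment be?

£106.55

Monthly rate r = 9.7%/12 = 0.808333% = 0.00808333.
Level-payment amortization: P = B₀·r / (1 − (1+r)^(−n)) = 5050.00·0.00808333 / (1 − 1.00808^(−60)).
Denominator 1 − (1+r)^(−60) = 0.383101202.
P = 40.8208 / 0.383101202 ≈ 106.55.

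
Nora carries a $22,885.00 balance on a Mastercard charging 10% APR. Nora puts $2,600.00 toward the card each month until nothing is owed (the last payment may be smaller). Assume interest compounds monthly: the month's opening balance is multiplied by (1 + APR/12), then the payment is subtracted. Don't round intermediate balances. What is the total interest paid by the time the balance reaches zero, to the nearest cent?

$983.23

Monthly rate r = 10%/12 = 0.833333% = 0.00833333.
Payoff takes n = ⌈−ln(1 − rB₀/P)/ln(1+r)⌉ = ⌈9.179⌉ = 10 payments; the last is $468.23.
Total paid = 9·$2,600.00 + $468.23 = $23,868.23.
Total interest = total paid − principal = $23,868.23 − $22,885.00 = $983.23.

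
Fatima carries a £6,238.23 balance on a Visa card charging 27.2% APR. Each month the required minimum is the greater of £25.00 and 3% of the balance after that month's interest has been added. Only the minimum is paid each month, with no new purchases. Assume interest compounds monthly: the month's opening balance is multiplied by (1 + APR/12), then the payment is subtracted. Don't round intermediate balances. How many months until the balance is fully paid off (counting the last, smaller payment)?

Monthly rate r = 27.2%/12 = 2.26667% = 0.0226667.
While 3% of the post-interest balance exceeds £25.00, each month B ← (B·(1+r))·(1 − 0.03), i.e. B shrinks by the factor (1+r)·0.97 = 0.99199.
This holds for months 1–253. Entering month 254 the balance is £814.77; 3% of the post-interest balance is now below £25.00, so the flat £25.00 minimum applies from here.
From month 254 a fixed £25.00 at rate r clears £814.77 in 60 more payments. Total: 253 + 60 = 313 months.

313 months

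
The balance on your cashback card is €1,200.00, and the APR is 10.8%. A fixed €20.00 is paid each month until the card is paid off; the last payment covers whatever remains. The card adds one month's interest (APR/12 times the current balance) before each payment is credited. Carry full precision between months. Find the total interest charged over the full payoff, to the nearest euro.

Monthly rate r = 10.8%/12 = 0.9% = 0.009.
Payoff takes n = ⌈−ln(1 − rB₀/P)/ln(1+r)⌉ = ⌈86.669⌉ = 87 payments; the last is €13.39.
Total paid = 86·€20.00 + €13.39 = €1,733.39.
Total interest = total paid − principal = €1,733.39 − €1,200.00 = €533.39.

€533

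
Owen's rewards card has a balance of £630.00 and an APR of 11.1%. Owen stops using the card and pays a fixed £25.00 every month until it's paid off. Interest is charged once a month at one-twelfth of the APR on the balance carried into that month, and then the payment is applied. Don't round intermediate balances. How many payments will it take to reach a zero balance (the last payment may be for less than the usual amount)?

Monthly rate r = 11.1%/12 = 0.925% = 0.00925.
Recurrence: B ← B·(1+r) − £25.00.
Month 1: interest £5.83; balance after payment £610.83.
Month 2: interest £5.65; balance after payment £591.48.
Closed form: n = −ln(1 − rB₀/P)/ln(1+r) = −ln(0.7669)/ln(1.00925) ≈ 28.824, so the balance reaches zero during payment 29.

29 months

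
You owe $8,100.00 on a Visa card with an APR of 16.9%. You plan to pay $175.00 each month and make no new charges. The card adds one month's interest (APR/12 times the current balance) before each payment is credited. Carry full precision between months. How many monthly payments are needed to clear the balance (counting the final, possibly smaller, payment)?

76 payments

Monthly rate r = 16.9%/12 = 1.40833% = 0.0140833.
Recurrence: B ← B·(1+r) − $175.00.
Month 1: interest $114.07; balance after payment $8,039.08.
Month 2: interest $113.22; balance after payment $7,977.29.
Closed form: n = −ln(1 − rB₀/P)/ln(1+r) = −ln(0.34814)/ln(1.01408) ≈ 75.448, so the balance reaches zero during payment 76.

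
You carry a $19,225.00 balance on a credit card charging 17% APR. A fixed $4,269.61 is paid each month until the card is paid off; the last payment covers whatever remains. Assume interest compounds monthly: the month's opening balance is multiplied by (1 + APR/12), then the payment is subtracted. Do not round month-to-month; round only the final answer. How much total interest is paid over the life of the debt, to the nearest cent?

Monthly rate r = 17%/12 = 1.41667% = 0.0141667.
Payoff takes n = ⌈−ln(1 − rB₀/P)/ln(1+r)⌉ = ⌈4.686⌉ = 5 payments; the last is $2,933.97.
Total paid = 4·$4,269.61 + $2,933.97 = $20,012.41.
Total interest = total paid − principal = $20,012.41 − $19,225.00 = $787.41.

$787.41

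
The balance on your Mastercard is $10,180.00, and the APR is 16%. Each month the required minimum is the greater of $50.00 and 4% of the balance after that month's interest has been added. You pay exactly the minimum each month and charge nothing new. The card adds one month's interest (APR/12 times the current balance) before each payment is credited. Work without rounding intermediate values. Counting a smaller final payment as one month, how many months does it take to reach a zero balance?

107 months

Monthly rate r = 16%/12 = 1.33333% = 0.0133333.
While 4% of the post-interest balance exceeds $50.00, each month B ← (B·(1+r))·(1 − 0.04), i.e. B shrinks by the factor (1+r)·0.96 = 0.9728.
This holds for months 1–77. Entering month 78 the balance is $1,217.76; 4% of the post-interest balance is now below $50.00, so the flat $50.00 minimum applies from here.
From month 78 a fixed $50.00 at rate r clears $1,217.76 in 30 more payments. Total: 77 + 30 = 107 months.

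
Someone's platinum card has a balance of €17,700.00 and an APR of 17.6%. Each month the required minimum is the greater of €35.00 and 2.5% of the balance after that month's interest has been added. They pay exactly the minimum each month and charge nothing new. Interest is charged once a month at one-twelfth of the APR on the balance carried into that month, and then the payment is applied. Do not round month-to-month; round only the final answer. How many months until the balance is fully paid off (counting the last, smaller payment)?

297 months

Monthly rate r = 17.6%/12 = 1.46667% = 0.0146667.
While 2.5% of the post-interest balance exceeds €35.00, each month B ← (B·(1+r))·(1 − 0.025), i.e. B shrinks by the factor (1+r)·0.975 = 0.9893.
This holds for months 1–238. Entering month 239 the balance is €1,367.85; 2.5% of the post-interest balance is now below €35.00, so the flat €35.00 minimum applies from here.
From month 239 a fixed €35.00 at rate r clears €1,367.85 in 59 more payments. Total: 238 + 59 = 297 months.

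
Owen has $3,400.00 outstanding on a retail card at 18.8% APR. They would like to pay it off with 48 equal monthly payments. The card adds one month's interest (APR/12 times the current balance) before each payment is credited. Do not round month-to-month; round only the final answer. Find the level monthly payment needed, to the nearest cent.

$101.30

Monthly rate r = 18.8%/12 = 1.56667% = 0.0156667.
Level-payment amortization: P = B₀·r / (1 − (1+r)^(−n)) = 3400.00·0.0156667 / (1 − 1.01567^(−48)).
Denominator 1 − (1+r)^(−48) = 0.525820883.
P = 53.2667 / 0.525820883 ≈ 101.30.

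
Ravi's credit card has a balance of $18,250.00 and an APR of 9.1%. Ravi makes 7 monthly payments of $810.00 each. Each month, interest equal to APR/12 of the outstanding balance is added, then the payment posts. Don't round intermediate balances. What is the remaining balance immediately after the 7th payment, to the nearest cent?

$13,440.46

Monthly rate r = 9.1%/12 = 0.758333% = 0.00758333.
Each month: B ← B·(1+r) − $810.00.
Month 1: interest $138.40; balance after payment $17,578.40.
Month 2: interest $133.30; balance after payment $16,901.70.
Month 3: interest $128.17; balance after payment $16,219.87.
Month 4: interest $123.00; balance after payment $15,532.87.
Month 5: interest $117.79; balance after payment $14,840.66.
Month 6: interest $112.54; balance after payment $14,143.20.
Month 7: interest $107.25; balance after payment $13,440.46.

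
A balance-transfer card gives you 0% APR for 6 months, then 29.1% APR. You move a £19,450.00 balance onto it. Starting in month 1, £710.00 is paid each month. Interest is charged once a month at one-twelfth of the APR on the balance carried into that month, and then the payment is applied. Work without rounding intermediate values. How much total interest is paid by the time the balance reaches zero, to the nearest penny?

Promo months 1–6 at r₀ = 0%/12 = 0; months 7+ at r₁ = 29.1%/12 = 0.02425.
After month 6 (no interest yet): B = £19,450.00 − 6·£710.00 = £15,190.00.
Then at r₁ with £710.00/mo: n₂ = −ln(1 − r₁·B/P)/ln(1+r₁) ≈ 30.53 → 31 more payments.
Total paid = 36·£710.00 + £377.88 = £25,937.88; interest = £25,937.88 − £19,450.00 = £6,487.88.

£6,487.88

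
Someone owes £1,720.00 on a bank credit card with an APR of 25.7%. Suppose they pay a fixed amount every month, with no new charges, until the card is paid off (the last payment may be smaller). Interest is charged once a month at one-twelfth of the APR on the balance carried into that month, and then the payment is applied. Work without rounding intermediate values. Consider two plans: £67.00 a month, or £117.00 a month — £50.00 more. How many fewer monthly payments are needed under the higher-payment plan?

20 fewer payments

Monthly rate r = 25.7%/12 = 2.14167% = 0.0214167.
At £67.00/mo: n = ⌈−ln(1 − rB₀/P)/ln(1+r)⌉ = 38 payments (last £44.47); total interest = total paid − £1,720.00 = £803.47.
At £117.00/mo: 18 payments (last £98.82); total interest £367.82.
Payments saved = 38 − 18 = 20.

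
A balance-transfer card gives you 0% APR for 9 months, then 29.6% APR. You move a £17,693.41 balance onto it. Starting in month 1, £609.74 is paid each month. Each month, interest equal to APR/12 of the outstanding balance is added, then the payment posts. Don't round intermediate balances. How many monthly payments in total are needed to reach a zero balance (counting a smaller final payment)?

Promo months 1–9 at r₀ = 0%/12 = 0; months 10+ at r₁ = 29.6%/12 = 0.0246667.
After month 9 (no interest yet): B = £17,693.41 − 9·£609.74 = £12,205.75.
Then at r₁ with £609.74/mo: n₂ = −ln(1 − r₁·B/P)/ln(1+r₁) ≈ 27.94 → 28 more payments.

37 payments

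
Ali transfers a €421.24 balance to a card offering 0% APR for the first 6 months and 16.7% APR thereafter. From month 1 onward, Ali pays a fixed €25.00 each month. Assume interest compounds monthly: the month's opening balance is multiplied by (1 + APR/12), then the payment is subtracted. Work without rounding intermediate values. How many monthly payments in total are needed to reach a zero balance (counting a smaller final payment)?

18 months

Promo months 1–6 at r₀ = 0%/12 = 0; months 7+ at r₁ = 16.7%/12 = 0.0139167.
After month 6 (no interest yet): B = €421.24 − 6·€25.00 = €271.24.
Then at r₁ with €25.00/mo: n₂ = −ln(1 − r₁·B/P)/ln(1+r₁) ≈ 11.84 → 12 more payments.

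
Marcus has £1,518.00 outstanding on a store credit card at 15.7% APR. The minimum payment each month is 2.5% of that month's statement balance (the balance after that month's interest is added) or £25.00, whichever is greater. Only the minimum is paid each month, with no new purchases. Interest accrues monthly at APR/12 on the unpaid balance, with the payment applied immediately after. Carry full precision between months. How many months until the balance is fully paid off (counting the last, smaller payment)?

91 months

Monthly rate r = 15.7%/12 = 1.30833% = 0.0130833.
While 2.5% of the post-interest balance exceeds £25.00, each month B ← (B·(1+r))·(1 − 0.025), i.e. B shrinks by the factor (1+r)·0.975 = 0.98776.
This holds for months 1–35. Entering month 36 the balance is £986.31; 2.5% of the post-interest balance is now below £25.00, so the flat £25.00 minimum applies from here.
From month 36 a fixed £25.00 at rate r clears £986.31 in 56 more payments. Total: 35 + 56 = 91 months.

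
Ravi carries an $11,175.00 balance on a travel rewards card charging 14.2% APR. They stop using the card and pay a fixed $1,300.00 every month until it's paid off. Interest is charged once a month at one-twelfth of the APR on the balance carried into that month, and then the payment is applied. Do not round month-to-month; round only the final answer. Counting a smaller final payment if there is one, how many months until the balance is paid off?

Monthly rate r = 14.2%/12 = 1.18333% = 0.0118333.
Recurrence: B ← B·(1+r) − $1,300.00.
Month 1: interest $132.24; balance after payment $10,007.24.
Month 2: interest $118.42; balance after payment $8,825.66.
Closed form: n = −ln(1 − rB₀/P)/ln(1+r) = −ln(0.89828)/ln(1.01183) ≈ 9.119, so the balance reaches zero during payment 10.

10 months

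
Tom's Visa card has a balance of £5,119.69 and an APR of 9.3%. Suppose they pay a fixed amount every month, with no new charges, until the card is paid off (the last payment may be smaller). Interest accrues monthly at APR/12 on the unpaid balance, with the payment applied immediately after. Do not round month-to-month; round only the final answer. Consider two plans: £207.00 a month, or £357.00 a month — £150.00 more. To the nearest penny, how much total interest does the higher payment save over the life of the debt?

£257.44

Monthly rate r = 9.3%/12 = 0.775% = 0.00775.
At £207.00/mo: n = ⌈−ln(1 − rB₀/P)/ln(1+r)⌉ = 28 payments (last £116.91); total interest = total paid − £5,119.69 = £586.22.
At £357.00/mo: 16 payments (last £93.47); total interest £328.78.
Interest saved = £586.22 − £328.78 = £257.44.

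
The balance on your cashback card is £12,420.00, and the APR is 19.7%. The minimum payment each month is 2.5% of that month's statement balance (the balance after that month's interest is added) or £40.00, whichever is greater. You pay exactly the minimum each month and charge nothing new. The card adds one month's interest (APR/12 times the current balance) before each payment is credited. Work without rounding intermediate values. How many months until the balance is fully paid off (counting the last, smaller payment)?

Monthly rate r = 19.7%/12 = 1.64167% = 0.0164167.
While 2.5% of the post-interest balance exceeds £40.00, each month B ← (B·(1+r))·(1 − 0.025), i.e. B shrinks by the factor (1+r)·0.975 = 0.99101.
This holds for months 1–229. Entering month 230 the balance is £1,568.97; 2.5% of the post-interest balance is now below £40.00, so the flat £40.00 minimum applies from here.
From month 230 a fixed £40.00 at rate r clears £1,568.97 in 64 more payments. Total: 229 + 64 = 293 months.

293 months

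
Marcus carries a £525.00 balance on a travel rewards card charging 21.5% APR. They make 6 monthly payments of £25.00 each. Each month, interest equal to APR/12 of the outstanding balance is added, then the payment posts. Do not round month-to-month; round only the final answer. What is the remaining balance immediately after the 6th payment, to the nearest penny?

Monthly rate r = 21.5%/12 = 1.79167% = 0.0179167.
Each month: B ← B·(1+r) − £25.00.
Month 1: interest £9.41; balance after payment £509.41.
Month 2: interest £9.13; balance after payment £493.53.
Month 3: interest £8.84; balance after payment £477.38.
Month 4: interest £8.55; balance after payment £460.93.
Month 5: interest £8.26; balance after payment £444.19.
Month 6: interest £7.96; balance after payment £427.15.

£427.15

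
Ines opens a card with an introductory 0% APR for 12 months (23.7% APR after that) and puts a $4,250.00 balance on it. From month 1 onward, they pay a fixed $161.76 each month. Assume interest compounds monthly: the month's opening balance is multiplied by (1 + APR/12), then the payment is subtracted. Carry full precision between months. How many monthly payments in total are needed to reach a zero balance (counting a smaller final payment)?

29 payments

Promo months 1–12 at r₀ = 0%/12 = 0; months 13+ at r₁ = 23.7%/12 = 0.01975.
After month 12 (no interest yet): B = $4,250.00 − 12·$161.76 = $2,308.88.
Then at r₁ with $161.76/mo: n₂ = −ln(1 − r₁·B/P)/ln(1+r₁) ≈ 16.93 → 17 more payments.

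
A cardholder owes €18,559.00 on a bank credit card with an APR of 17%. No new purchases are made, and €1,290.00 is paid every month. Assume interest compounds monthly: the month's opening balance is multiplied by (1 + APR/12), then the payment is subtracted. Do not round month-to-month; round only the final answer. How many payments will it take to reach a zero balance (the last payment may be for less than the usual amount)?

Monthly rate r = 17%/12 = 1.41667% = 0.0141667.
Recurrence: B ← B·(1+r) − €1,290.00.
Month 1: interest €262.92; balance after payment €17,531.92.
Month 2: interest €248.37; balance after payment €16,490.29.
Closed form: n = −ln(1 − rB₀/P)/ln(1+r) = −ln(0.79619)/ln(1.01417) ≈ 16.202, so the balance reaches zero during payment 17.

17 payments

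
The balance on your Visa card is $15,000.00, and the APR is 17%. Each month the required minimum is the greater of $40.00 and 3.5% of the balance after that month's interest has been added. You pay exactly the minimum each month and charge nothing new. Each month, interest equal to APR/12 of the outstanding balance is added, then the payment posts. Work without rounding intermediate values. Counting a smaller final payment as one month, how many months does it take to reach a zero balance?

Monthly rate r = 17%/12 = 1.41667% = 0.0141667.
While 3.5% of the post-interest balance exceeds $40.00, each month B ← (B·(1+r))·(1 − 0.035), i.e. B shrinks by the factor (1+r)·0.965 = 0.97867.
This holds for months 1–121. Entering month 122 the balance is $1,104.40; 3.5% of the post-interest balance is now below $40.00, so the flat $40.00 minimum applies from here.
From month 122 a fixed $40.00 at rate r clears $1,104.40 in 36 more payments. Total: 121 + 36 = 157 months.

157 months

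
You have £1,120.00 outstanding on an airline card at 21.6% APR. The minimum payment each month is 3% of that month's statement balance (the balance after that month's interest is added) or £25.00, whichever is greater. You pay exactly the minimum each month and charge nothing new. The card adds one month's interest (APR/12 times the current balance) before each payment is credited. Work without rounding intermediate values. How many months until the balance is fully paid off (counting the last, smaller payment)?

Monthly rate r = 21.6%/12 = 1.8% = 0.018.
While 3% of the post-interest balance exceeds £25.00, each month B ← (B·(1+r))·(1 − 0.03), i.e. B shrinks by the factor (1+r)·0.97 = 0.98746.
This holds for months 1–25. Entering month 26 the balance is £816.97; 3% of the post-interest balance is now below £25.00, so the flat £25.00 minimum applies from here.
From month 26 a fixed £25.00 at rate r clears £816.97 in 50 more payments. Total: 25 + 50 = 75 months.

75 months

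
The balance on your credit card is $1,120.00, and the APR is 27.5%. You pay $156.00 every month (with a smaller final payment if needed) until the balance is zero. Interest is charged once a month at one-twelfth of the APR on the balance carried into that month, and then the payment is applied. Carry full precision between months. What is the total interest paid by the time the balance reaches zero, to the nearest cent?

Monthly rate r = 27.5%/12 = 2.29167% = 0.0229167.
Payoff takes n = ⌈−ln(1 − rB₀/P)/ln(1+r)⌉ = ⌈7.934⌉ = 8 payments; the last is $145.76.
Total paid = 7·$156.00 + $145.76 = $1,237.76.
Total interest = total paid − principal = $1,237.76 − $1,120.00 = $117.76.

$117.76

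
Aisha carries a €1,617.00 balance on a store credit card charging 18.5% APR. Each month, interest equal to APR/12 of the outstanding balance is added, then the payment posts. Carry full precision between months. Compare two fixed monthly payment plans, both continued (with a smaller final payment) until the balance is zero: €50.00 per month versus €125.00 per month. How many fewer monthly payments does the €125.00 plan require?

Monthly rate r = 18.5%/12 = 1.54167% = 0.0154167.
At €50.00/mo: n = ⌈−ln(1 − rB₀/P)/ln(1+r)⌉ = 46 payments (last €6.07); total interest = total paid − €1,617.00 = €639.07.
At €125.00/mo: 15 payments (last €67.60); total interest €200.60.
Payments saved = 46 − 15 = 31.

31 fewer payments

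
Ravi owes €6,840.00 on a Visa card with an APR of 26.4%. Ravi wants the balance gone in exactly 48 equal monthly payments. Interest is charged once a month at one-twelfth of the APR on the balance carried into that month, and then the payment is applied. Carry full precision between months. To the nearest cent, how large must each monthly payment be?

Monthly rate r = 26.4%/12 = 2.2% = 0.022.
Level-payment amortization: P = B₀·r / (1 − (1+r)^(−n)) = 6840.00·0.022 / (1 − 1.022^(−48)).
Denominator 1 − (1+r)^(−48) = 0.648150449.
P = 150.48 / 0.648150449 ≈ 232.17.

€232.17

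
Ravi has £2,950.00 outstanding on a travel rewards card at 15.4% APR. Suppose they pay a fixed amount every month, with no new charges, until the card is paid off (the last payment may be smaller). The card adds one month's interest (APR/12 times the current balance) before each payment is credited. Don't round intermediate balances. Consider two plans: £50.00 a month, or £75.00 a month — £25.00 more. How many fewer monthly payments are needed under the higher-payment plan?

Monthly rate r = 15.4%/12 = 1.28333% = 0.0128333.
At £50.00/mo: n = ⌈−ln(1 − rB₀/P)/ln(1+r)⌉ = 111 payments (last £49.78); total interest = total paid − £2,950.00 = £2,599.78.
At £75.00/mo: 56 payments (last £8.32); total interest £1,183.32.
Payments saved = 111 − 56 = 55.

55 fewer payments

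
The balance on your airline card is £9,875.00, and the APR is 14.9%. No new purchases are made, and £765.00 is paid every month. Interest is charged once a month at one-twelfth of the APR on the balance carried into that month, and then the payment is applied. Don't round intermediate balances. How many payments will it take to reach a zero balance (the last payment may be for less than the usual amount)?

15 months

Monthly rate r = 14.9%/12 = 1.24167% = 0.0124167.
Recurrence: B ← B·(1+r) − £765.00.
Month 1: interest £122.61; balance after payment £9,232.61.
Month 2: interest £114.64; balance after payment £8,582.25.
Closed form: n = −ln(1 − rB₀/P)/ln(1+r) = −ln(0.83972)/ln(1.01242) ≈ 14.156, so the balance reaches zero during payment 15.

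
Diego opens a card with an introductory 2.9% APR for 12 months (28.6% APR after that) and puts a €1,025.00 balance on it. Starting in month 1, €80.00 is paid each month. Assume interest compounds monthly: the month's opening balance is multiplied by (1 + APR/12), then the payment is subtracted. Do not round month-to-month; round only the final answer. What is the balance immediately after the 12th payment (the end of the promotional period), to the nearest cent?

€82.26

Promo months 1–12 at r₀ = 2.9%/12 = 0.00241667; months 13+ at r₁ = 28.6%/12 = 0.0238333.
After month 12: iterate B ← B·(1+r₀) − €80.00 for 12 months → €82.26.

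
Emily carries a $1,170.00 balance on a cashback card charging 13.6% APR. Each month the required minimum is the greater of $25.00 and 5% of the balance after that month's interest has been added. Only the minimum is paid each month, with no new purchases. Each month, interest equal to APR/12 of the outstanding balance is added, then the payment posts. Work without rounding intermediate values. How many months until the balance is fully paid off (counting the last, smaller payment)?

Monthly rate r = 13.6%/12 = 1.13333% = 0.0113333.
While 5% of the post-interest balance exceeds $25.00, each month B ← (B·(1+r))·(1 − 0.05), i.e. B shrinks by the factor (1+r)·0.95 = 0.96077.
This holds for months 1–22. Entering month 23 the balance is $485.04; 5% of the post-interest balance is now below $25.00, so the flat $25.00 minimum applies from here.
From month 23 a fixed $25.00 at rate r clears $485.04 in 23 more payments. Total: 22 + 23 = 45 months.

45 months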